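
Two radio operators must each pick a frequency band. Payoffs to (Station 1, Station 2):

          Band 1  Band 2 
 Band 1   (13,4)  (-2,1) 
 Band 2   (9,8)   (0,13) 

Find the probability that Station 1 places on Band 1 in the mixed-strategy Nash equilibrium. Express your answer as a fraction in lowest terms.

Station 1's mix p on Band 1 must make Station 2 indifferent between Band 1 and Band 2.
Station 2's payoff from Band 1: 4p + 8(1−p). From Band 2: 1p + 13(1−p).
Set equal: 3p = 5(1−p) → p = 5/8.

5/8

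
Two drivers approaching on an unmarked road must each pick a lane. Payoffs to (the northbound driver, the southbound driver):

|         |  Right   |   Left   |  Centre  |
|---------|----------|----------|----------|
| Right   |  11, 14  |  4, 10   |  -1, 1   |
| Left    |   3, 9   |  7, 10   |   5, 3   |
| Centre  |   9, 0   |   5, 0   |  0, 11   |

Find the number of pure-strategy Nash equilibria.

2

Both Right: the northbound driver gets 11 (best alternative 9); the southbound driver gets 14 (best alternative 10). Neither deviates — NE.
Both Left: the northbound driver gets 7 (best alternative 5); the southbound driver gets 10 (best alternative 9). Neither deviates — NE.
Both Centre is not a NE: the northbound driver would switch to Left (5 > 0).
No other cell survives both best-response checks, so there are 2 pure NE.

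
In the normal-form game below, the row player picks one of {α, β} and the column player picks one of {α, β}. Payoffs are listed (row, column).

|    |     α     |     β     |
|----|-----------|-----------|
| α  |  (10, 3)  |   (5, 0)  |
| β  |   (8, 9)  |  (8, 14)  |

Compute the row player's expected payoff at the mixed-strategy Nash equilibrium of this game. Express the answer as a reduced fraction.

The column player mixes with probability q on α, chosen so the row player is indifferent: 10q + 5(1−q) = 8q + 8(1−q) gives q = 3/5.
The row player's expected payoff (from either row, since indifferent) is 10·3/5 + 5·2/5 = 8.

8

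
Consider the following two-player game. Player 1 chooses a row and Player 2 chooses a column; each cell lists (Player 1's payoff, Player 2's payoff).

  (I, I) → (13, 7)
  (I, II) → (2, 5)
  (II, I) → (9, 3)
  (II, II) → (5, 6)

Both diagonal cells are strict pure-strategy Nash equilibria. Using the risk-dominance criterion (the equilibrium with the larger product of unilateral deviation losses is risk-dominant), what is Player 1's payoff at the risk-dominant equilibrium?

At both I: Player 1 loses 13 − 9 = 4 by deviating; Player 2 loses 7 − 5 = 2. Product = 4·2 = 8.
At both II: Player 1 loses 5 − 2 = 3 by deviating; Player 2 loses 6 − 3 = 3. Product = 3·3 = 9.
9 > 8, so both II is risk-dominant. Player 1's payoff there is 5.

5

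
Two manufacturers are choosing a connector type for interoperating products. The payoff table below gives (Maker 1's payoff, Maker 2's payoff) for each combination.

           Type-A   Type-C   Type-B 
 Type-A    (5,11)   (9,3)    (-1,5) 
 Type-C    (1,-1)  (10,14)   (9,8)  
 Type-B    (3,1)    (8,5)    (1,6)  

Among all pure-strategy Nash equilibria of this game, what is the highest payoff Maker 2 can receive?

Both Type-A is a pure NE (Maker 1: 5 ≥ 3; Maker 2: 11 ≥ 5). Maker 2 gets 11.
Both Type-C is a pure NE (Maker 1: 10 ≥ 9; Maker 2: 14 ≥ 8). Maker 2 gets 14.
Every other cell has a profitable deviation for at least one player. Highest of {11, 14} is 14.

14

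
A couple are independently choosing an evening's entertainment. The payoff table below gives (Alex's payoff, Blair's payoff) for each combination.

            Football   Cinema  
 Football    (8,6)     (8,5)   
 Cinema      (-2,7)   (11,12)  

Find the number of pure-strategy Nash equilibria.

2

Both Football: Alex gets 8 (best alternative -2); Blair gets 6 (best alternative 5). Neither deviates — NE.
Both Cinema: Alex gets 11 (best alternative 8); Blair gets 12 (best alternative 7). Neither deviates — NE.
(Football, Cinema) is not a NE: Alex would switch to Cinema (11 > 8).
No other cell survives both best-response checks, so there are 2 pure NE.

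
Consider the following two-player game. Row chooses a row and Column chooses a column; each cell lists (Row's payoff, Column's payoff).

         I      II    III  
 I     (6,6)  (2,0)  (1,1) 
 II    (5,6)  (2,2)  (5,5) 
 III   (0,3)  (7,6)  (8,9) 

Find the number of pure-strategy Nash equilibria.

2

Both I: Row gets 6 (best alternative 5); Column gets 6 (best alternative 1). Neither deviates — NE.
Both III: Row gets 8 (best alternative 5); Column gets 9 (best alternative 6). Neither deviates — NE.
Both II is not a NE: Row would switch to III (7 > 2).
No other cell survives both best-response checks, so there are 2 pure NE.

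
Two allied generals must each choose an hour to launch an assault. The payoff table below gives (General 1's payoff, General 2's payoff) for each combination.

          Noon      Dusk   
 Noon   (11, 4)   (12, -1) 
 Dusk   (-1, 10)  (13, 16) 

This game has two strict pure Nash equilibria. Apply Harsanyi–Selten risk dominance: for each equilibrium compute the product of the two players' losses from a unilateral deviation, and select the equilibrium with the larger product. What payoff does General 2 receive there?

4

At both Noon: General 1 loses 11 − (-1) = 12 by deviating; General 2 loses 4 − (-1) = 5. Product = 12·5 = 60.
At both Dusk: General 1 loses 13 − 12 = 1 by deviating; General 2 loses 16 − 10 = 6. Product = 1·6 = 6.
60 > 6, so both Noon is risk-dominant. General 2's payoff there is 4.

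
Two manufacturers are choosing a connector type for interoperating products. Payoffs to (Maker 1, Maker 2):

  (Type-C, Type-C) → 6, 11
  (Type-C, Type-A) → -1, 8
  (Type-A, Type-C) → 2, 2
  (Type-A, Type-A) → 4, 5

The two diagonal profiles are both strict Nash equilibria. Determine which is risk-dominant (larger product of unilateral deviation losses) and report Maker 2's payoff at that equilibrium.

5

At both Type-C: Maker 1 loses 6 − 2 = 4 by deviating; Maker 2 loses 11 − 8 = 3. Product = 4·3 = 12.
At both Type-A: Maker 1 loses 4 − (-1) = 5 by deviating; Maker 2 loses 5 − 2 = 3. Product = 5·3 = 15.
15 > 12, so both Type-A is risk-dominant. Maker 2's payoff there is 5.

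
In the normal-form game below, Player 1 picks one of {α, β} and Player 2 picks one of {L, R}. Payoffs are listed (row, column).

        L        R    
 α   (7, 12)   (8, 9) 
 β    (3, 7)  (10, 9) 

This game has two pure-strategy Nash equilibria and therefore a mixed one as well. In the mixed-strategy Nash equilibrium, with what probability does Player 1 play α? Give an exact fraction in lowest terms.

Player 1's mix p on α must make Player 2 indifferent between L and R.
Player 2's payoff from L: 12p + 7(1−p). From R: 9p + 9(1−p).
Set equal: 3p = 2(1−p) → p = 2/5.

2/5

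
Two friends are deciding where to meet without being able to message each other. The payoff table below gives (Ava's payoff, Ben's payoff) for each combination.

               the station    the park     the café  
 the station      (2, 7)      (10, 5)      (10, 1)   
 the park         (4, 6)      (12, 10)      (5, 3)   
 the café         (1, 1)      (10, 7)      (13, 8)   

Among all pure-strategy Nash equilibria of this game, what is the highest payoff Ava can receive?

13

Both the park is a pure NE (Ava: 12 ≥ 10; Ben: 10 ≥ 6). Ava gets 12.
Both the café is a pure NE (Ava: 13 ≥ 10; Ben: 8 ≥ 7). Ava gets 13.
Every other cell has a profitable deviation for at least one player. Highest of {12, 13} is 13.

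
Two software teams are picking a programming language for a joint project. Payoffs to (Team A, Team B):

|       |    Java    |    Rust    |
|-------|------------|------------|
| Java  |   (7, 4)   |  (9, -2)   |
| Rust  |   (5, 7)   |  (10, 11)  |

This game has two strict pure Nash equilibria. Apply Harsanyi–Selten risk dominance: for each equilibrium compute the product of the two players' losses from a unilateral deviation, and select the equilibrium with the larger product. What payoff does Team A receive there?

7

At both Java: Team A loses 7 − 5 = 2 by deviating; Team B loses 4 − (-2) = 6. Product = 2·6 = 12.
At both Rust: Team A loses 10 − 9 = 1 by deviating; Team B loses 11 − 7 = 4. Product = 1·4 = 4.
12 > 4, so both Java is risk-dominant. Team A's payoff there is 7.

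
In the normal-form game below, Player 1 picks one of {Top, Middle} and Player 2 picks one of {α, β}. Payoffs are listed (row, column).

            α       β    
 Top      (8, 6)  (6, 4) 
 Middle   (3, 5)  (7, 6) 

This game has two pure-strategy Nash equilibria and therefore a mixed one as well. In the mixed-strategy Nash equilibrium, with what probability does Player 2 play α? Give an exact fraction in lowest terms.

Player 2's mix q on α must make Player 1 indifferent between Top and Middle.
Player 1's payoff from Top: 8q + 6(1−q). From Middle: 3q + 7(1−q).
Set equal: 5q = 1(1−q) → q = 1/6.

1/6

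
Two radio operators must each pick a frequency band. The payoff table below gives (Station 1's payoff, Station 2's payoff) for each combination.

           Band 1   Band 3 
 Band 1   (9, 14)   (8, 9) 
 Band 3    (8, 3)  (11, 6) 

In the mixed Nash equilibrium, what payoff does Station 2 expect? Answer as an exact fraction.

57/8

Station 1 mixes with probability p on Band 1, chosen so Station 2 is indifferent: 14p + 3(1−p) = 9p + 6(1−p) gives p = 3/8.
Station 2's expected payoff is 14·3/8 + 3·5/8 = 57/8.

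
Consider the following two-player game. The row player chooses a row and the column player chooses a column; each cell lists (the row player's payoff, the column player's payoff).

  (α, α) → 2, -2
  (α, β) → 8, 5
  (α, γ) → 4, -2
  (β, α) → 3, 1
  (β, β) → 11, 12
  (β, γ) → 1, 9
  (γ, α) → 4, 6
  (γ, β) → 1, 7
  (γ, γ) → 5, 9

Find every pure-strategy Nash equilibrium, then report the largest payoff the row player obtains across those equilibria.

Both β is a pure NE (the row player: 11 ≥ 8; the column player: 12 ≥ 9). The row player gets 11.
Both γ is a pure NE (the row player: 5 ≥ 4; the column player: 9 ≥ 7). The row player gets 5.
Every other cell has a profitable deviation for at least one player. Highest of {11, 5} is 11.

11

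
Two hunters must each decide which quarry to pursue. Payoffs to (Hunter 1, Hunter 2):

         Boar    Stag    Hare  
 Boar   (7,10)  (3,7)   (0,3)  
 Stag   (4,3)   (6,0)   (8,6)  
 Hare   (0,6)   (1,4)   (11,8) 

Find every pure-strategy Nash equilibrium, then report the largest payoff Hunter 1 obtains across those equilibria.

Both Boar is a pure NE (Hunter 1: 7 ≥ 4; Hunter 2: 10 ≥ 7). Hunter 1 gets 7.
Both Hare is a pure NE (Hunter 1: 11 ≥ 8; Hunter 2: 8 ≥ 6). Hunter 1 gets 11.
Every other cell has a profitable deviation for at least one player. Highest of {7, 11} is 11.

11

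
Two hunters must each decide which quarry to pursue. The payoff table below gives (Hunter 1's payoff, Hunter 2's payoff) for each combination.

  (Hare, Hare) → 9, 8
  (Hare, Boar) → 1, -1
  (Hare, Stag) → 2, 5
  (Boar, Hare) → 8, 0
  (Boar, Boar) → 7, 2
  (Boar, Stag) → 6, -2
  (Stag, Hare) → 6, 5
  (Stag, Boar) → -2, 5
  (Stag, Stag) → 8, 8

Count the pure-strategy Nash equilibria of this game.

3

Both Hare: Hunter 1 gets 9 (best alternative 8); Hunter 2 gets 8 (best alternative 5). Neither deviates — NE.
Both Boar: Hunter 1 gets 7 (best alternative 1); Hunter 2 gets 2 (best alternative 0). Neither deviates — NE.
Both Stag: Hunter 1 gets 8 (best alternative 6); Hunter 2 gets 8 (best alternative 5). Neither deviates — NE.
(Stag, Hare) is not a NE: Hunter 1 would switch to Hare (9 > 6).
No other cell survives both best-response checks, so there are 3 pure NE.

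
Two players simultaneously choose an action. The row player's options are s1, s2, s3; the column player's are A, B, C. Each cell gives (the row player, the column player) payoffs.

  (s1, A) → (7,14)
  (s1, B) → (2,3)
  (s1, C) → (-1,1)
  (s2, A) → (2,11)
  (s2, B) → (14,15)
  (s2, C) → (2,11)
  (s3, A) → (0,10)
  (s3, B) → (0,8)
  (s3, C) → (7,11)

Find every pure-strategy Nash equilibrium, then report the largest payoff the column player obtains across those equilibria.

15

(s1, A) is a pure NE (the row player: 7 ≥ 2; the column player: 14 ≥ 3). The column player gets 14.
(s2, B) is a pure NE (the row player: 14 ≥ 2; the column player: 15 ≥ 11). The column player gets 15.
(s3, C) is a pure NE (the row player: 7 ≥ 2; the column player: 11 ≥ 10). The column player gets 11.
Every other cell has a profitable deviation for at least one player. Highest of {14, 15, 11} is 15.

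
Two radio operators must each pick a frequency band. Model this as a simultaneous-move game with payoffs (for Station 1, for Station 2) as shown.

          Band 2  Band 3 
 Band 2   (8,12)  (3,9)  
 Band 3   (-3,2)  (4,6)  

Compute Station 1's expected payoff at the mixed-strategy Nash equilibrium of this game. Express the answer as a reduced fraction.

Station 2 mixes with probability q on Band 2, chosen so Station 1 is indifferent: 8q + 3(1−q) = (-3)q + 4(1−q) gives q = 1/12.
Station 1's expected payoff (from either row, since indifferent) is 8·1/12 + 3·11/12 = 41/12.

41/12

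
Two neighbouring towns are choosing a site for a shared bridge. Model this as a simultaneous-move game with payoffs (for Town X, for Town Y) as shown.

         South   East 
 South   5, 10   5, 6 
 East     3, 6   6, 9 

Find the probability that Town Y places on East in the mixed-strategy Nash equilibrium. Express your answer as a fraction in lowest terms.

Town Y's mix q on South must make Town X indifferent between South and East.
Town X's payoff from South: 5q + 5(1−q). From East: 3q + 6(1−q).
Set equal: 2q = 1(1−q) → q = 1/3.
Probability on East is 1 − 1/3 = 2/3.

2/3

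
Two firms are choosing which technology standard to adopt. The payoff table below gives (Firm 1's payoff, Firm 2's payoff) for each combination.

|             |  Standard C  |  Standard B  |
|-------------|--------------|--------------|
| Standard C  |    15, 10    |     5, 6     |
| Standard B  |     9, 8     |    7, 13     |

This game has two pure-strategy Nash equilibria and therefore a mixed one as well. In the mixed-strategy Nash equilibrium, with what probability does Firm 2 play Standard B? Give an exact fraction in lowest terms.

Firm 2's mix q on Standard C must make Firm 1 indifferent between Standard C and Standard B.
Firm 1's payoff from Standard C: 15q + 5(1−q). From Standard B: 9q + 7(1−q).
Set equal: 6q = 2(1−q) → q = 2/8 = 1/4.
Probability on Standard B is 1 − 1/4 = 3/4.

3/4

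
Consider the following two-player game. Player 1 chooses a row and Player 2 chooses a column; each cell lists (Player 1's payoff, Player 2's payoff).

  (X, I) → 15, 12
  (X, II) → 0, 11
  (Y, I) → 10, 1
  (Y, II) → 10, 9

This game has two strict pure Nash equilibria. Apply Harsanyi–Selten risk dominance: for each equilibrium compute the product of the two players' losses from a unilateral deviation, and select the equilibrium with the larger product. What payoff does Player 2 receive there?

9

At (X, I): Player 1 loses 15 − 10 = 5 by deviating; Player 2 loses 12 − 11 = 1. Product = 5·1 = 5.
At (Y, II): Player 1 loses 10 − 0 = 10 by deviating; Player 2 loses 9 − 1 = 8. Product = 10·8 = 80.
80 > 5, so (Y, II) is risk-dominant. Player 2's payoff there is 9.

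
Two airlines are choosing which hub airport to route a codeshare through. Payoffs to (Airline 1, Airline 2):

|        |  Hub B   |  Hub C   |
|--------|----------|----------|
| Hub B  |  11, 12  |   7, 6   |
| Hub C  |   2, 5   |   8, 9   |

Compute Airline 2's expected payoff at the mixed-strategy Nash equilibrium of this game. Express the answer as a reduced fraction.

39/5

Airline 1 mixes with probability p on Hub B, chosen so Airline 2 is indifferent: 12p + 5(1−p) = 6p + 9(1−p) gives p = 2/5.
Airline 2's expected payoff is 12·2/5 + 5·3/5 = 39/5.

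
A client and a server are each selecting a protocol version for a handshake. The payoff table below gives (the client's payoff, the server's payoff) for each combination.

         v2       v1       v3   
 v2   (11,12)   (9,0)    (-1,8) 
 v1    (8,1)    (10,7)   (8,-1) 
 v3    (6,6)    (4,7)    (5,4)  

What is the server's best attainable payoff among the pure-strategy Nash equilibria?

12

Both v2 is a pure NE (the client: 11 ≥ 8; the server: 12 ≥ 8). The server gets 12.
Both v1 is a pure NE (the client: 10 ≥ 9; the server: 7 ≥ 1). The server gets 7.
Every other cell has a profitable deviation for at least one player. Highest of {12, 7} is 12.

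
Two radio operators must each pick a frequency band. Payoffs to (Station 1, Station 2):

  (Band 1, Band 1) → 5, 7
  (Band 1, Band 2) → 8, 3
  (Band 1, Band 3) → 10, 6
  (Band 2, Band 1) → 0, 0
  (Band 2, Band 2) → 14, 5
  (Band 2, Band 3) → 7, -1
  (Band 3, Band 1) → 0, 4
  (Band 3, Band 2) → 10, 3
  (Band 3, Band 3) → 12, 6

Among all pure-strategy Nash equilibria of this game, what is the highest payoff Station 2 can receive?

7

Both Band 1 is a pure NE (Station 1: 5 ≥ 0; Station 2: 7 ≥ 6). Station 2 gets 7.
Both Band 2 is a pure NE (Station 1: 14 ≥ 10; Station 2: 5 ≥ 0). Station 2 gets 5.
Both Band 3 is a pure NE (Station 1: 12 ≥ 10; Station 2: 6 ≥ 4). Station 2 gets 6.
Every other cell has a profitable deviation for at least one player. Highest of {7, 5, 6} is 7.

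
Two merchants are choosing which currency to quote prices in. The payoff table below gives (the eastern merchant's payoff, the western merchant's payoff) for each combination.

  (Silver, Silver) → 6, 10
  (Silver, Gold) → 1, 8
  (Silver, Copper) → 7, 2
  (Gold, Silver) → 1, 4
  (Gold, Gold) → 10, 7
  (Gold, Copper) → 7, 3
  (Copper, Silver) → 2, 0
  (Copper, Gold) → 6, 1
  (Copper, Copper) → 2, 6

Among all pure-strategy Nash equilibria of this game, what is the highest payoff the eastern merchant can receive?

Both Silver is a pure NE (the eastern merchant: 6 ≥ 2; the western merchant: 10 ≥ 8). The eastern merchant gets 6.
Both Gold is a pure NE (the eastern merchant: 10 ≥ 6; the western merchant: 7 ≥ 4). The eastern merchant gets 10.
Every other cell has a profitable deviation for at least one player. Highest of {6, 10} is 10.

10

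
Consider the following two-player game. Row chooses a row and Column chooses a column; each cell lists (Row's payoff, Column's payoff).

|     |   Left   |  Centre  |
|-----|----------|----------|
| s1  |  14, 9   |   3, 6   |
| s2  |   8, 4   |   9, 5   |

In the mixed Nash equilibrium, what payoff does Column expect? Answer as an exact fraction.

21/4

Row mixes with probability p on s1, chosen so Column is indifferent: 9p + 4(1−p) = 6p + 5(1−p) gives p = 1/4.
Column's expected payoff is 9·1/4 + 4·3/4 = 21/4.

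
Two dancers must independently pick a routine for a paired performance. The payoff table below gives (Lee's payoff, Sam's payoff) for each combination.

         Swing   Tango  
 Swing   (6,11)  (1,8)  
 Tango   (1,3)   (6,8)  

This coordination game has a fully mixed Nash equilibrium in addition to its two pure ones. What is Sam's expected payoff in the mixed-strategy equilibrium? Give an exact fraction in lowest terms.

Lee mixes with probability p on Swing, chosen so Sam is indifferent: 11p + 3(1−p) = 8p + 8(1−p) gives p = 5/8.
Sam's expected payoff is 11·5/8 + 3·3/8 = 8.

8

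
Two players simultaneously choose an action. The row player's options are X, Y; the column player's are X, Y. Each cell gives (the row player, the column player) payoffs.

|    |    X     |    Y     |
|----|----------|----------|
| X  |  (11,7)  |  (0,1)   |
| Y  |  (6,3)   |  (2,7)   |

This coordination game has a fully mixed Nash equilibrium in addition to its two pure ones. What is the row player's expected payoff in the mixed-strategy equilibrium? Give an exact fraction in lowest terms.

22/7

The column player mixes with probability q on X, chosen so the row player is indifferent: 11q + 0(1−q) = 6q + 2(1−q) gives q = 2/7.
The row player's expected payoff (from either row, since indifferent) is 11·2/7 + 0·5/7 = 22/7.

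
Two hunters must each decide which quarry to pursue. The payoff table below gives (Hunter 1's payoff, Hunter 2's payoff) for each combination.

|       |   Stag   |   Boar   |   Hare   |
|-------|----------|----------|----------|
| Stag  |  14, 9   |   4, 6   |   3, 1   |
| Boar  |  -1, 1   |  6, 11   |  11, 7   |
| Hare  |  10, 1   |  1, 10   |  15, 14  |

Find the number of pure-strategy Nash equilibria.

Both Stag: Hunter 1 gets 14 (best alternative 10); Hunter 2 gets 9 (best alternative 6). Neither deviates — NE.
Both Boar: Hunter 1 gets 6 (best alternative 4); Hunter 2 gets 11 (best alternative 7). Neither deviates — NE.
Both Hare: Hunter 1 gets 15 (best alternative 11); Hunter 2 gets 14 (best alternative 10). Neither deviates — NE.
(Stag, Boar) is not a NE: Hunter 1 would switch to Boar (6 > 4).
No other cell survives both best-response checks, so there are 3 pure NE.

3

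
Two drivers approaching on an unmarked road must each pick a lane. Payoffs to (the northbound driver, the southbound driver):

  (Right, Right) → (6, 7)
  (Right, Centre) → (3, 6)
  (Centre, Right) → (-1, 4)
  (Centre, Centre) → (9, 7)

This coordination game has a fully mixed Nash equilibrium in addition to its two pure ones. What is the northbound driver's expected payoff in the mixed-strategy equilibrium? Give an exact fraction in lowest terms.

57/13

The southbound driver mixes with probability q on Right, chosen so the northbound driver is indifferent: 6q + 3(1−q) = (-1)q + 9(1−q) gives q = 6/13.
The northbound driver's expected payoff (from either row, since indifferent) is 6·6/13 + 3·7/13 = 57/13.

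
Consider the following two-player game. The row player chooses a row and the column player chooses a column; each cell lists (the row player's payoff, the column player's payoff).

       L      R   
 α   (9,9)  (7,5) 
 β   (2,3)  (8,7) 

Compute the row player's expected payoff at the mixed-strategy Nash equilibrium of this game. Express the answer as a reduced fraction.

29/4

The column player mixes with probability q on L, chosen so the row player is indifferent: 9q + 7(1−q) = 2q + 8(1−q) gives q = 1/8.
The row player's expected payoff (from either row, since indifferent) is 9·1/8 + 7·7/8 = 29/4.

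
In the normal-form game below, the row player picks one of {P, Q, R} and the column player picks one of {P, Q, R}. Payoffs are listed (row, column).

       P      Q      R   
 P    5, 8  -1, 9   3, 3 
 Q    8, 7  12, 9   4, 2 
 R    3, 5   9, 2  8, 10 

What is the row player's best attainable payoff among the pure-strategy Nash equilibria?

12

Both Q is a pure NE (the row player: 12 ≥ 9; the column player: 9 ≥ 7). The row player gets 12.
Both R is a pure NE (the row player: 8 ≥ 4; the column player: 10 ≥ 5). The row player gets 8.
Every other cell has a profitable deviation for at least one player. Highest of {12, 8} is 12.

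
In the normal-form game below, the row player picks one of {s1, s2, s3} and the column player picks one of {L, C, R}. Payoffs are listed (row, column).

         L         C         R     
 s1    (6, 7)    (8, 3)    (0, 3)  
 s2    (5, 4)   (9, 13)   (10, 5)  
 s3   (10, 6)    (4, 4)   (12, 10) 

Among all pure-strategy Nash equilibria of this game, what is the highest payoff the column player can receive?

13

(s2, C) is a pure NE (the row player: 9 ≥ 8; the column player: 13 ≥ 5). The column player gets 13.
(s3, R) is a pure NE (the row player: 12 ≥ 10; the column player: 10 ≥ 6). The column player gets 10.
Every other cell has a profitable deviation for at least one player. Highest of {13, 10} is 13.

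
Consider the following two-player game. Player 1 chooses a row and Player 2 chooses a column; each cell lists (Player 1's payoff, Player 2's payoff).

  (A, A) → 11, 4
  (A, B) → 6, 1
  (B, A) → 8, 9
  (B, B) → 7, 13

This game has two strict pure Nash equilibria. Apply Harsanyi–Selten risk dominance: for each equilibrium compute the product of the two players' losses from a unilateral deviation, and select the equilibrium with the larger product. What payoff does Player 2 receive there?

At both A: Player 1 loses 11 − 8 = 3 by deviating; Player 2 loses 4 − 1 = 3. Product = 3·3 = 9.
At both B: Player 1 loses 7 − 6 = 1 by deviating; Player 2 loses 13 − 9 = 4. Product = 1·4 = 4.
9 > 4, so both A is risk-dominant. Player 2's payoff there is 4.

4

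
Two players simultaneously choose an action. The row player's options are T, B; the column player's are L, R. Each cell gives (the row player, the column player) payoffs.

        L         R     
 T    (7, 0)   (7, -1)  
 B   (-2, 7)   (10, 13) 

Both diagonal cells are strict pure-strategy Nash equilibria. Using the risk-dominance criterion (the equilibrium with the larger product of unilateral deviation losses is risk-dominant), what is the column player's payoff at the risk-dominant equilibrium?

13

At (T, L): the row player loses 7 − (-2) = 9 by deviating; the column player loses 0 − (-1) = 1. Product = 9·1 = 9.
At (B, R): the row player loses 10 − 7 = 3 by deviating; the column player loses 13 − 7 = 6. Product = 3·6 = 18.
18 > 9, so (B, R) is risk-dominant. The column player's payoff there is 13.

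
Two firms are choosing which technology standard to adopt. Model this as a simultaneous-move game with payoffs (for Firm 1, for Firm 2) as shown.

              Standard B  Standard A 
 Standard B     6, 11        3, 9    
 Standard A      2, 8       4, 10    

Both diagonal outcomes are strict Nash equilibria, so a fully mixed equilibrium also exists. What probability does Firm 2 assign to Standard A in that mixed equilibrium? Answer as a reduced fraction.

Firm 2's mix q on Standard B must make Firm 1 indifferent between Standard B and Standard A.
Firm 1's payoff from Standard B: 6q + 3(1−q). From Standard A: 2q + 4(1−q).
Set equal: 4q = 1(1−q) → q = 1/5.
Probability on Standard A is 1 − 1/5 = 4/5.

4/5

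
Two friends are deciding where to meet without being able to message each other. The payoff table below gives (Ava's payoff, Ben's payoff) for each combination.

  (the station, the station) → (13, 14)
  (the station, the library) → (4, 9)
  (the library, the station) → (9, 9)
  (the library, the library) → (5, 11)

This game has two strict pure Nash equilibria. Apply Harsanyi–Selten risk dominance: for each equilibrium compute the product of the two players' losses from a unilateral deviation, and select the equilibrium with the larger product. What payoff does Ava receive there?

At both the station: Ava loses 13 − 9 = 4 by deviating; Ben loses 14 − 9 = 5. Product = 4·5 = 20.
At both the library: Ava loses 5 − 4 = 1 by deviating; Ben loses 11 − 9 = 2. Product = 1·2 = 2.
20 > 2, so both the station is risk-dominant. Ava's payoff there is 13.

13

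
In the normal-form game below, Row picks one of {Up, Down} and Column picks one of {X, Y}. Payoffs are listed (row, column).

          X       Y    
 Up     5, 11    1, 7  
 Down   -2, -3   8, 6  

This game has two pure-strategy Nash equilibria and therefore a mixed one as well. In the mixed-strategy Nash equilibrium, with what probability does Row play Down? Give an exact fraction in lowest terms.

Row's mix p on Up must make Column indifferent between X and Y.
Column's payoff from X: 11p + (-3)(1−p). From Y: 7p + 6(1−p).
Set equal: 4p = 9(1−p) → p = 9/13.
Probability on Down is 1 − 9/13 = 4/13.

4/13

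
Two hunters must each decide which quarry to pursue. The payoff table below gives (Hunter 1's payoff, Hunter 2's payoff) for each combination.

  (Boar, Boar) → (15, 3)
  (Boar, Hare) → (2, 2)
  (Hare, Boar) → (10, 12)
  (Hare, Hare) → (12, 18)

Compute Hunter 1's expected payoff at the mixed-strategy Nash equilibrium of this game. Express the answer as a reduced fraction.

Hunter 2 mixes with probability q on Boar, chosen so Hunter 1 is indifferent: 15q + 2(1−q) = 10q + 12(1−q) gives q = 2/3.
Hunter 1's expected payoff (from either row, since indifferent) is 15·2/3 + 2·1/3 = 32/3.

32/3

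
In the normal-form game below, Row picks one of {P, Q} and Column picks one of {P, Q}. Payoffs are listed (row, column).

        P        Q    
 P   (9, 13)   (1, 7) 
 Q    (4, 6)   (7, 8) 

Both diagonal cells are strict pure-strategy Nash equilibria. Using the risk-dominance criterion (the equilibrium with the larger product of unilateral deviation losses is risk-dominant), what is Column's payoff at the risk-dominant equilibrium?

At both P: Row loses 9 − 4 = 5 by deviating; Column loses 13 − 7 = 6. Product = 5·6 = 30.
At both Q: Row loses 7 − 1 = 6 by deviating; Column loses 8 − 6 = 2. Product = 6·2 = 12.
30 > 12, so both P is risk-dominant. Column's payoff there is 13.

13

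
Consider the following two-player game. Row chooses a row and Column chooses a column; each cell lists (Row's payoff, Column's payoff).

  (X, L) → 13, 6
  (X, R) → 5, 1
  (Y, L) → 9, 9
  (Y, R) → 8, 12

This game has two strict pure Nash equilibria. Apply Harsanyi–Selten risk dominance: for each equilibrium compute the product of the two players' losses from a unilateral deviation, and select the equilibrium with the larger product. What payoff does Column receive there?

At (X, L): Row loses 13 − 9 = 4 by deviating; Column loses 6 − 1 = 5. Product = 4·5 = 20.
At (Y, R): Row loses 8 − 5 = 3 by deviating; Column loses 12 − 9 = 3. Product = 3·3 = 9.
20 > 9, so (X, L) is risk-dominant. Column's payoff there is 6.

6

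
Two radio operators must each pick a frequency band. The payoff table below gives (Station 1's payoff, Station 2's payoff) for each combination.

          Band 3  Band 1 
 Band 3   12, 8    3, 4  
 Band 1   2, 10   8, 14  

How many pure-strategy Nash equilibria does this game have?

2

Both Band 3: Station 1 gets 12 (best alternative 2); Station 2 gets 8 (best alternative 4). Neither deviates — NE.
Both Band 1: Station 1 gets 8 (best alternative 3); Station 2 gets 14 (best alternative 10). Neither deviates — NE.
(Band 1, Band 3) is not a NE: Station 1 would switch to Band 3 (12 > 2).
No other cell survives both best-response checks, so there are 2 pure NE.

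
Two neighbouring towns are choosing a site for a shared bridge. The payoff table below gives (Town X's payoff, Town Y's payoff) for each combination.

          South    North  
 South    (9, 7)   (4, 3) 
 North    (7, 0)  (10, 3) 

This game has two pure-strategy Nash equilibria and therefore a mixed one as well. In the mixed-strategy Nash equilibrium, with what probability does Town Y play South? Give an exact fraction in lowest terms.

Town Y's mix q on South must make Town X indifferent between South and North.
Town X's payoff from South: 9q + 4(1−q). From North: 7q + 10(1−q).
Set equal: 2q = 6(1−q) → q = 6/8 = 3/4.

3/4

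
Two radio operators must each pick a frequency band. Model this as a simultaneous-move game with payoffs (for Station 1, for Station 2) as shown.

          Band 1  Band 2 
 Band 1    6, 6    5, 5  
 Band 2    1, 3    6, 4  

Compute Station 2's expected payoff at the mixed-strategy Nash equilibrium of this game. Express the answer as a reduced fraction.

9/2

Station 1 mixes with probability p on Band 1, chosen so Station 2 is indifferent: 6p + 3(1−p) = 5p + 4(1−p) gives p = 1/2.
Station 2's expected payoff is 6·1/2 + 3·1/2 = 9/2.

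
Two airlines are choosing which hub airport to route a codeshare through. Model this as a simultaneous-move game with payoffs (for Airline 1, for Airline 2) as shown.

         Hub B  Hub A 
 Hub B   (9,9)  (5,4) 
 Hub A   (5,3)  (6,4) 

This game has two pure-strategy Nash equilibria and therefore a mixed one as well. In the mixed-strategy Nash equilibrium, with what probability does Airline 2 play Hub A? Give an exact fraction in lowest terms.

Airline 2's mix q on Hub B must make Airline 1 indifferent between Hub B and Hub A.
Airline 1's payoff from Hub B: 9q + 5(1−q). From Hub A: 5q + 6(1−q).
Set equal: 4q = 1(1−q) → q = 1/5.
Probability on Hub A is 1 − 1/5 = 4/5.

4/5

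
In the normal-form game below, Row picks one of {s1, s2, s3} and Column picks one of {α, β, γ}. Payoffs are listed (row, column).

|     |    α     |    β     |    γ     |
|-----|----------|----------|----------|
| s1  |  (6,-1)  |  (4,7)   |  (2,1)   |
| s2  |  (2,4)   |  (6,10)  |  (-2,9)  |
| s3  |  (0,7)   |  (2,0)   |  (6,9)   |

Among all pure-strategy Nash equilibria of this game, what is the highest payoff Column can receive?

10

(s2, β) is a pure NE (Row: 6 ≥ 4; Column: 10 ≥ 9). Column gets 10.
(s3, γ) is a pure NE (Row: 6 ≥ 2; Column: 9 ≥ 7). Column gets 9.
Every other cell has a profitable deviation for at least one player. Highest of {10, 9} is 10.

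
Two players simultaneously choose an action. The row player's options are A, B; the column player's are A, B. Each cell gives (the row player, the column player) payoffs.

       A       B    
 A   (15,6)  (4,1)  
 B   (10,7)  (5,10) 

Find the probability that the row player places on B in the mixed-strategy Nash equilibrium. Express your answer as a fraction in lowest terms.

The row player's mix p on A must make the column player indifferent between A and B.
The column player's payoff from A: 6p + 7(1−p). From B: 1p + 10(1−p).
Set equal: 5p = 3(1−p) → p = 3/8.
Probability on B is 1 − 3/8 = 5/8.

5/8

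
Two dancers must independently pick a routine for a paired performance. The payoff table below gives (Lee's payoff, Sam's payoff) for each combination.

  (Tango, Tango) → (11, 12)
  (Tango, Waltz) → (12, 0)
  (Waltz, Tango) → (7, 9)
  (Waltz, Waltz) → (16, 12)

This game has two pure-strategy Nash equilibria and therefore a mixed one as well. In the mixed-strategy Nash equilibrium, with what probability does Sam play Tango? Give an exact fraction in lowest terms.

Sam's mix q on Tango must make Lee indifferent between Tango and Waltz.
Lee's payoff from Tango: 11q + 12(1−q). From Waltz: 7q + 16(1−q).
Set equal: 4q = 4(1−q) → q = 4/8 = 1/2.

1/2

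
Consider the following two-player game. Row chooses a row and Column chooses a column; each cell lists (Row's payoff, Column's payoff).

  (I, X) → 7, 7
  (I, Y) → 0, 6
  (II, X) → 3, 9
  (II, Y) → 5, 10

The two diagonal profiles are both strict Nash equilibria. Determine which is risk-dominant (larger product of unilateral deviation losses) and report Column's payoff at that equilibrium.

10

At (I, X): Row loses 7 − 3 = 4 by deviating; Column loses 7 − 6 = 1. Product = 4·1 = 4.
At (II, Y): Row loses 5 − 0 = 5 by deviating; Column loses 10 − 9 = 1. Product = 5·1 = 5.
5 > 4, so (II, Y) is risk-dominant. Column's payoff there is 10.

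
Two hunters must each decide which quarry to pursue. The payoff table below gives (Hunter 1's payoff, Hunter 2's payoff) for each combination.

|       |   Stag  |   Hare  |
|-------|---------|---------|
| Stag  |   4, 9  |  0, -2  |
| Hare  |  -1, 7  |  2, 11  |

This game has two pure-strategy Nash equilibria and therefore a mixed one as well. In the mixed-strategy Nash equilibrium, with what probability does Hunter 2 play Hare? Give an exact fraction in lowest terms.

Hunter 2's mix q on Stag must make Hunter 1 indifferent between Stag and Hare.
Hunter 1's payoff from Stag: 4q + 0(1−q). From Hare: (-1)q + 2(1−q).
Set equal: 5q = 2(1−q) → q = 2/7.
Probability on Hare is 1 − 2/7 = 5/7.

5/7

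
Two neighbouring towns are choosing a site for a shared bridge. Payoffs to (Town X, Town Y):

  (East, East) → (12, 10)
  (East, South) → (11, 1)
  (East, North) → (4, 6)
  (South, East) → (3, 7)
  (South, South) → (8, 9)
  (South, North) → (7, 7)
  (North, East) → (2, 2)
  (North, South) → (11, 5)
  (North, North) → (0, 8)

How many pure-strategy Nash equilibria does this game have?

1

Both East: Town X gets 12 (best alternative 3); Town Y gets 10 (best alternative 6). Neither deviates — NE.
Both South is not a NE: Town X would switch to East (11 > 8).
No other cell survives both best-response checks, so there is 1 pure NE.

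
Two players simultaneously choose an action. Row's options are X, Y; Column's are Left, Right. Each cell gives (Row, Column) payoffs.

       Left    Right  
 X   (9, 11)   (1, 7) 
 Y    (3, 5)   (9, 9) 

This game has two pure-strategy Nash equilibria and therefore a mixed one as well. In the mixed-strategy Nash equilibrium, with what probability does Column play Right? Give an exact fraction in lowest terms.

3/7

Column's mix q on Left must make Row indifferent between X and Y.
Row's payoff from X: 9q + 1(1−q). From Y: 3q + 9(1−q).
Set equal: 6q = 8(1−q) → q = 8/14 = 4/7.
Probability on Right is 1 − 4/7 = 3/7.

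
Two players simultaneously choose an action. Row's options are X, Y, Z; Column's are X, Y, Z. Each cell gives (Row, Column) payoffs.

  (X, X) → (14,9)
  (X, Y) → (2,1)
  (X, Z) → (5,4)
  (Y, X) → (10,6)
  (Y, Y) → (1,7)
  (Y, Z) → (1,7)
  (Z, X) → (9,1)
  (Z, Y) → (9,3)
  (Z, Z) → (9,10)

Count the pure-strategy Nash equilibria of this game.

Both X: Row gets 14 (best alternative 10); Column gets 9 (best alternative 4). Neither deviates — NE.
Both Z: Row gets 9 (best alternative 5); Column gets 10 (best alternative 3). Neither deviates — NE.
Both Y is not a NE: Row would switch to Z (9 > 1).
No other cell survives both best-response checks, so there are 2 pure NE.

2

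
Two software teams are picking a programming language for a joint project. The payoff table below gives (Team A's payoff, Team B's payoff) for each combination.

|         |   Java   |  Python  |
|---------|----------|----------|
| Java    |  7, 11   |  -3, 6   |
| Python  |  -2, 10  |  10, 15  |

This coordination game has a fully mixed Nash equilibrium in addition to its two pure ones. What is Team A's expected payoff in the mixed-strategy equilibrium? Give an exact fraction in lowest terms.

Team B mixes with probability q on Java, chosen so Team A is indifferent: 7q + (-3)(1−q) = (-2)q + 10(1−q) gives q = 13/22.
Team A's expected payoff (from either row, since indifferent) is 7·13/22 + (-3)·9/22 = 32/11.

32/11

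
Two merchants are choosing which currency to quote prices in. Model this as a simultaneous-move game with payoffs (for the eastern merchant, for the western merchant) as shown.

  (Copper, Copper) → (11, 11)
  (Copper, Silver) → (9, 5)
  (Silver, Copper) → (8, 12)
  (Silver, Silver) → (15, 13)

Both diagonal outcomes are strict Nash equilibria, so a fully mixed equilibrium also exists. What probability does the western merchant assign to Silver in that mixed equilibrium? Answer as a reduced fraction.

The western merchant's mix q on Copper must make the eastern merchant indifferent between Copper and Silver.
The eastern merchant's payoff from Copper: 11q + 9(1−q). From Silver: 8q + 15(1−q).
Set equal: 3q = 6(1−q) → q = 6/9 = 2/3.
Probability on Silver is 1 − 2/3 = 1/3.

1/3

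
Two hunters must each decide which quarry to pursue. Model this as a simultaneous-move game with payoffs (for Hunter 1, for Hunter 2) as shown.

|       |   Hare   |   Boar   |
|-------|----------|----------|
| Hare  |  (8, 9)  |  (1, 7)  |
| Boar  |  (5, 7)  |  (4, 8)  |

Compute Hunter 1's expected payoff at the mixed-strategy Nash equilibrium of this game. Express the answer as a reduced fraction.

9/2

Hunter 2 mixes with probability q on Hare, chosen so Hunter 1 is indifferent: 8q + 1(1−q) = 5q + 4(1−q) gives q = 1/2.
Hunter 1's expected payoff (from either row, since indifferent) is 8·1/2 + 1·1/2 = 9/2.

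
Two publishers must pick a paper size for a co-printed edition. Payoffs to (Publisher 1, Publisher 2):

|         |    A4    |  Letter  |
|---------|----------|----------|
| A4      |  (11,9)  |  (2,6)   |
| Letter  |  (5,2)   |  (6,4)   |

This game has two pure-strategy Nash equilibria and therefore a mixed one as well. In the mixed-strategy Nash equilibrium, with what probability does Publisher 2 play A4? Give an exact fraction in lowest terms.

2/5

Publisher 2's mix q on A4 must make Publisher 1 indifferent between A4 and Letter.
Publisher 1's payoff from A4: 11q + 2(1−q). From Letter: 5q + 6(1−q).
Set equal: 6q = 4(1−q) → q = 4/10 = 2/5.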